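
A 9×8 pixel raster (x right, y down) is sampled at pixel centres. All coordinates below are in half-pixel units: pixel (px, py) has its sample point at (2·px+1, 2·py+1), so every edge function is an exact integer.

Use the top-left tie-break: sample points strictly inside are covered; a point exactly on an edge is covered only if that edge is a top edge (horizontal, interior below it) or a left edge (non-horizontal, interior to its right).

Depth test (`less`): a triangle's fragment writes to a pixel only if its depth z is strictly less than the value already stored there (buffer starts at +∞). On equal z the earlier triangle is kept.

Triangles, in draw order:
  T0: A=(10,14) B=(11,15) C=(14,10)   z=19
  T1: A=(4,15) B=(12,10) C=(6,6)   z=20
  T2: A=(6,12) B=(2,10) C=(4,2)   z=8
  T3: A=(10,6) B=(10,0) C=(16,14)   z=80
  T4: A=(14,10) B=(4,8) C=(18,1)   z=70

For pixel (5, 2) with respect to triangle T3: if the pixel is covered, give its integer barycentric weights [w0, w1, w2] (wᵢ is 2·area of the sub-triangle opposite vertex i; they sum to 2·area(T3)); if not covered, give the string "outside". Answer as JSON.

T0:
  2·area = 8  (B↔C swapped to make it positive)
  edge (10, 14)→(14, 10): d=(4,-4) top-left  bias=+0
  edge (14, 10)→(11, 15): d=(-3,5) right/bottom  bias=-1
  edge (11, 15)→(10, 14): d=(-1,-1) top-left  bias=+0
    (0,2)@(1, 5): e=[-72,80,0] → ·  [on edge]
    (8,2)@(17, 5): e=[-8,0,16] → ·  [on edge]
    (1,3)@(3, 7): e=[-56,64,0] → ·  [on edge]
    (8,3)@(17, 7): e=[0,-6,14] → ·  [on edge]
    (2,4)@(5, 9): e=[-40,48,0] → ·  [on edge]
    (7,4)@(15, 9): e=[0,-2,10] → ·  [on edge]
    (3,5)@(7, 11): e=[-24,32,0] → ·  [on edge]
    (6,5)@(13, 11): e=[0,2,6] → #  [on edge]
    (7,5)@(15, 11): e=[8,-8,8] → ·
    (4,6)@(9, 13): e=[-8,16,0] → ·  [on edge]
    (5,6)@(11, 13): e=[0,6,2] → #  [on edge]
    (6,6)@(13, 13): e=[8,-4,4] → ·
    (4,7)@(9, 15): e=[0,10,-2] → ·  [on edge]
    (5,7)@(11, 15): e=[8,0,0] → ·  [on edge]
  covered (2 px):
    · · · · · · · · ·
    · · · · · · · · ·
    · · · · · · · · ·
    · · · · · · · · ·
    · · · · · · · · ·
    · · · · · · # · ·
    · · · · · # · · ·
    · · · · · · · · ·
T1:
  2·area = 62  (B↔C swapped to make it positive)
  edge (4, 15)→(6, 6): d=(2,-9) top-left  bias=+0
  edge (6, 6)→(12, 10): d=(6,4) right/bottom  bias=-1
  edge (12, 10)→(4, 15): d=(-8,5) right/bottom  bias=-1
    (3,3)@(7, 7): e=[11,2,49] → #
    (4,3)@(9, 7): e=[29,-6,39] → ·
    (3,4)@(7, 9): e=[15,14,33] → #
    (4,4)@(9, 9): e=[33,6,23] → #
    (5,4)@(11, 9): e=[51,-2,13] → ·
    (2,5)@(5, 11): e=[1,34,27] → #
    (5,5)@(11, 11): e=[55,10,-3] → ·
    (2,6)@(5, 13): e=[5,46,11] → #
    (4,6)@(9, 13): e=[41,30,-9] → ·
    (2,7)@(5, 15): e=[9,58,-5] → ·
    (3,7)@(7, 15): e=[27,50,-15] → ·
  covered (8 px):
    · · · · · · · · ·
    · · · · · · · · ·
    · · · · · · · · ·
    · · · # · · · · ·
    · · · # # · · · ·
    · · # # # · · · ·
    · · # # · · · · ·
    · · · · · · · · ·
T2:
  2·area = 36
  edge (6, 12)→(2, 10): d=(-4,-2) top-left  bias=+0
  edge (2, 10)→(4, 2): d=(2,-8) top-left  bias=+0
  edge (4, 2)→(6, 12): d=(2,10) right/bottom  bias=-1
    (1,3)@(3, 7): e=[14,2,20] → #
    (2,3)@(5, 7): e=[18,18,0] → ·  [on edge]
    (1,4)@(3, 9): e=[6,6,24] → #
    (2,4)@(5, 9): e=[10,22,4] → #
    (3,4)@(7, 9): e=[14,38,-16] → ·
    (1,5)@(3, 11): e=[-2,10,28] → ·
    (2,5)@(5, 11): e=[2,26,8] → #
    (3,5)@(7, 11): e=[6,42,-12] → ·
    (2,6)@(5, 13): e=[-6,30,12] → ·
  covered (4 px):
    · · · · · · · · ·
    · · · · · · · · ·
    · · · · · · · · ·
    · # · · · · · · ·
    · # # · · · · · ·
    · · # · · · · · ·
    · · · · · · · · ·
    · · · · · · · · ·
T3:
  2·area = 36
  edge (10, 6)→(10, 0): d=(0,-6) top-left  bias=+0
  edge (10, 0)→(16, 14): d=(6,14) right/bottom  bias=-1
  edge (16, 14)→(10, 6): d=(-6,-8) top-left  bias=+0
    (5,1)@(11, 3): e=[6,4,26] → #
    (6,1)@(13, 3): e=[18,-24,42] → ·
    (5,2)@(11, 5): e=[6,16,14] → #
    (6,2)@(13, 5): e=[18,-12,30] → ·
    (5,3)@(11, 7): e=[6,28,2] → #
    (6,3)@(13, 7): e=[18,0,18] → ·  [on edge]
    (5,4)@(11, 9): e=[6,40,-10] → ·
    (6,4)@(13, 9): e=[18,12,6] → #
    (7,4)@(15, 9): e=[30,-16,22] → ·
    (6,5)@(13, 11): e=[18,24,-6] → ·
  covered (4 px):
    · · · · · · · · ·
    · · · · · # · · ·
    · · · · · # · · ·
    · · · · · # · · ·
    · · · · · · # · ·
    · · · · · · · · ·
    · · · · · · · · ·
    · · · · · · · · ·
T4:
  2·area = 98
  edge (14, 10)→(4, 8): d=(-10,-2) top-left  bias=+0
  edge (4, 8)→(18, 1): d=(14,-7) top-left  bias=+0
  edge (18, 1)→(14, 10): d=(-4,9) right/bottom  bias=-1
    (7,1)@(15, 3): e=[72,7,19] → #
    (8,1)@(17, 3): e=[76,21,1] → #
    (5,2)@(11, 5): e=[44,7,47] → #
    (6,2)@(13, 5): e=[48,21,29] → #
    (8,2)@(17, 5): e=[56,49,-7] → ·
    (3,3)@(7, 7): e=[16,7,75] → #
    (4,3)@(9, 7): e=[20,21,57] → #
    (8,3)@(17, 7): e=[36,77,-15] → ·
    (3,4)@(7, 9): e=[-4,35,67] → ·
    (4,4)@(9, 9): e=[0,49,49] → #  [on edge]
    (7,4)@(15, 9): e=[12,91,-5] → ·
    (4,5)@(9, 11): e=[-20,77,41] → ·
  covered (13 px):
    · · · · · · · · ·
    · · · · · · · # #
    · · · · · # # # ·
    · · · # # # # # ·
    · · · · # # # · ·
    · · · · · · · · ·
    · · · · · · · · ·
    · · · · · · · · ·

Result: [16,14,6]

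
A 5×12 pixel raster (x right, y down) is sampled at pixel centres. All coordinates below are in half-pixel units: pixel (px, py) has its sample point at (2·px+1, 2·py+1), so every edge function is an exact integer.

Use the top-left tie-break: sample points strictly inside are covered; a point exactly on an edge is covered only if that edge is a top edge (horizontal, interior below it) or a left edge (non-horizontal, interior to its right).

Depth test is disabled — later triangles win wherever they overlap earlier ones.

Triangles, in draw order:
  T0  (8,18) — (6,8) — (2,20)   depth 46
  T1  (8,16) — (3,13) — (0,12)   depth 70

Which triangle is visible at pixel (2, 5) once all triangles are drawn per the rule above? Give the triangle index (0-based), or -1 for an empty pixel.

T0:
  2·area = 64  (B↔C swapped to make it positive)
  edge (8, 18)→(2, 20): d=(-6,2) right/bottom  bias=-1
  edge (2, 20)→(6, 8): d=(4,-12) top-left  bias=+0
  edge (6, 8)→(8, 18): d=(2,10) right/bottom  bias=-1
    (2,1)@(5, 3): e=[96,-32,0] → ·  [on edge]
    (3,2)@(7, 5): e=[80,0,-16] → ·  [on edge]
    (2,5)@(5, 11): e=[48,0,16] → #  [on edge]
    (3,5)@(7, 11): e=[44,24,-4] → ·
    (2,6)@(5, 13): e=[36,8,20] → #
    (3,6)@(7, 13): e=[32,32,0] → ·  [on edge]
    (2,7)@(5, 15): e=[24,16,24] → #
    (3,7)@(7, 15): e=[20,40,4] → #
    (4,7)@(9, 15): e=[16,64,-16] → ·
    (1,8)@(3, 17): e=[16,0,48] → #  [on edge]
    (4,8)@(9, 17): e=[4,72,-12] → ·
    (1,9)@(3, 19): e=[4,8,52] → #
    (2,9)@(5, 19): e=[0,32,32] → ·  [on edge]
    (0,11)@(1, 23): e=[-16,0,80] → ·  [on edge]
    (4,11)@(9, 23): e=[-32,96,0] → ·  [on edge]
  covered (8 px):
    · · · · ·
    · · · · ·
    · · · · ·
    · · · · ·
    · · · · ·
    · · # · ·
    · · # · ·
    · · # # ·
    · # # # ·
    · # · · ·
    · · · · ·
    · · · · ·
T1:
  2·area = 4  (B↔C swapped to make it positive)
  edge (8, 16)→(0, 12): d=(-8,-4) top-left  bias=+0
  edge (0, 12)→(3, 13): d=(3,1) right/bottom  bias=-1
  edge (3, 13)→(8, 16): d=(5,3) right/bottom  bias=-1
    (1,6)@(3, 13): e=[4,0,0] → ·  [on edge]
    (4,7)@(9, 15): e=[12,0,-8] → ·  [on edge]
  covered (0 px):
    · · · · ·
    · · · · ·
    · · · · ·
    · · · · ·
    · · · · ·
    · · · · ·
    · · · · ·
    · · · · ·
    · · · · ·
    · · · · ·
    · · · · ·
    · · · · ·

Z-buffer (winner per pixel, '.' = empty):
  . . . . .
  . . . . .
  . . . . .
  . . . . .
  . . . . .
  . . 0 . .
  . . 0 . .
  . . 0 0 .
  . 0 0 0 .
  . 0 . . .
  . . . . .
  . . . . .

Final: 0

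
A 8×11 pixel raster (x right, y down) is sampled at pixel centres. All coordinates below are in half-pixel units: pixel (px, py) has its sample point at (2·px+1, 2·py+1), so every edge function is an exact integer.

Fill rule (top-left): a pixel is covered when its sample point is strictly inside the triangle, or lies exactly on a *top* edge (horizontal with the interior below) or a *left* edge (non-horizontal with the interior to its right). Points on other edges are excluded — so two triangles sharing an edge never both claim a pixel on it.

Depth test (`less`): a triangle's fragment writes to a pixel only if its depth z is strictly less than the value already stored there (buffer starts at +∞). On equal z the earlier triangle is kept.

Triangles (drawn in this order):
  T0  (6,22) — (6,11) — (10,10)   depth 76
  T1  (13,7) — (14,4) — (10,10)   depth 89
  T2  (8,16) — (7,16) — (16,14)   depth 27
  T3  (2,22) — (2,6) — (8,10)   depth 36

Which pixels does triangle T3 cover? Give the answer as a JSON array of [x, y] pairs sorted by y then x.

T0:
  2·area = 44
  edge (6, 22)→(6, 11): d=(0,-11) top-left  bias=+0
  edge (6, 11)→(10, 10): d=(4,-1) top-left  bias=+0
  edge (10, 10)→(6, 22): d=(-4,12) right/bottom  bias=-1
    (6,0)@(13, 1): e=[77,-33,0] → .  [on edge]
    (5,3)@(11, 7): e=[55,-11,0] → .  [on edge]
    (3,5)@(7, 11): e=[11,1,32] → X
    (4,5)@(9, 11): e=[33,3,8] → X
    (5,5)@(11, 11): e=[55,5,-16] → .
    (3,6)@(7, 13): e=[11,9,24] → X
    (4,6)@(9, 13): e=[33,11,0] → .  [on edge]
    (3,7)@(7, 15): e=[11,17,16] → X
    (4,7)@(9, 15): e=[33,19,-8] → .
    (3,8)@(7, 17): e=[11,25,8] → X
    (4,8)@(9, 17): e=[33,27,-16] → .
    (3,9)@(7, 19): e=[11,33,0] → .  [on edge]
  covered (5 px):
    . . . . . . . .
    . . . . . . . .
    . . . . . . . .
    . . . . . . . .
    . . . . . . . .
    . . . X X . . .
    . . . X . . . .
    . . . X . . . .
    . . . X . . . .
    . . . . . . . .
    . . . . . . . .
T1:
  2·area = 6  (B↔C swapped to make it positive)
  edge (13, 7)→(10, 10): d=(-3,3) right/bottom  bias=-1
  edge (10, 10)→(14, 4): d=(4,-6) top-left  bias=+0
  edge (14, 4)→(13, 7): d=(-1,3) right/bottom  bias=-1
    (7,0)@(15, 1): e=[12,-6,0] → .  [on edge]
    (7,2)@(15, 5): e=[0,10,-4] → .  [on edge]
    (6,3)@(13, 7): e=[0,6,0] → .  [on edge]
    (5,4)@(11, 9): e=[0,2,4] → .  [on edge]
    (4,5)@(9, 11): e=[0,-2,8] → .  [on edge]
    (3,6)@(7, 13): e=[0,-6,12] → .  [on edge]
    (5,6)@(11, 13): e=[-12,18,0] → .  [on edge]
    (2,7)@(5, 15): e=[0,-10,16] → .  [on edge]
    (1,8)@(3, 17): e=[0,-14,20] → .  [on edge]
    (0,9)@(1, 19): e=[0,-18,24] → .  [on edge]
    (4,9)@(9, 19): e=[-24,30,0] → .  [on edge]
  covered (0 px):
    . . . . . . . .
    . . . . . . . .
    . . . . . . . .
    . . . . . . . .
    . . . . . . . .
    . . . . . . . .
    . . . . . . . .
    . . . . . . . .
    . . . . . . . .
    . . . . . . . .
    . . . . . . . .
T2:
  2·area = 2
  edge (8, 16)→(7, 16): d=(-1,0) right/bottom  bias=-1
  edge (7, 16)→(16, 14): d=(9,-2) top-left  bias=+0
  edge (16, 14)→(8, 16): d=(-8,2) right/bottom  bias=-1
  covered (0 px):
    . . . . . . . .
    . . . . . . . .
    . . . . . . . .
    . . . . . . . .
    . . . . . . . .
    . . . . . . . .
    . . . . . . . .
    . . . . . . . .
    . . . . . . . .
    . . . . . . . .
    . . . . . . . .
T3:
  2·area = 96
  edge (2, 22)→(2, 6): d=(0,-16) top-left  bias=+0
  edge (2, 6)→(8, 10): d=(6,4) right/bottom  bias=-1
  edge (8, 10)→(2, 22): d=(-6,12) right/bottom  bias=-1
    (1,3)@(3, 7): e=[16,2,78] → X
    (2,3)@(5, 7): e=[48,-6,54] → .
    (1,4)@(3, 9): e=[16,14,66] → X
    (2,4)@(5, 9): e=[48,6,42] → X
    (3,4)@(7, 9): e=[80,-2,18] → .
    (1,5)@(3, 11): e=[16,26,54] → X
    (3,5)@(7, 11): e=[80,10,6] → X
    (4,5)@(9, 11): e=[112,2,-18] → .
    (1,6)@(3, 13): e=[16,38,42] → X
    (3,6)@(7, 13): e=[80,22,-6] → .
    (1,7)@(3, 15): e=[16,50,30] → X
    (3,7)@(7, 15): e=[80,34,-18] → .
  covered (12 px):
    . . . . . . . .
    . . . . . . . .
    . . . . . . . .
    . X . . . . . .
    . X X . . . . .
    . X X X . . . .
    . X X . . . . .
    . X X . . . . .
    . X . . . . . .
    . X . . . . . .
    . . . . . . . .

Result: [[1,3],[1,4],[2,4],[1,5],[2,5],[3,5],[1,6],[2,6],[1,7],[2,7],[1,8],[1,9]]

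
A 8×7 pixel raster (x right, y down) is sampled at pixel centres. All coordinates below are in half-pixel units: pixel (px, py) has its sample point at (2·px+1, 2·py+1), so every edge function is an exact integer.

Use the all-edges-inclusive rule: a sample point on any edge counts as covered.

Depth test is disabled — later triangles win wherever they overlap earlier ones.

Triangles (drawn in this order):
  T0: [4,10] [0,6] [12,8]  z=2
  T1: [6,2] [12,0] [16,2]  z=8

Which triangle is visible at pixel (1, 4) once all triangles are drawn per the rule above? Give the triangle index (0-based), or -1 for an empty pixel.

T0:
  2·area = 40
  edge (4, 10)→(0, 6): d=(-4,-4) inclusive
  edge (0, 6)→(12, 8): d=(12,2) inclusive
  edge (12, 8)→(4, 10): d=(-8,2) inclusive
    (0,3)@(1, 7): e=[0,10,30] → █  [on edge]
    (1,3)@(3, 7): e=[8,6,26] → █
    (2,3)@(5, 7): e=[16,2,22] → █
    (3,3)@(7, 7): e=[24,-2,18] → ·
    (0,4)@(1, 9): e=[-8,34,14] → ·
    (1,4)@(3, 9): e=[0,30,10] → █  [on edge]
    (3,4)@(7, 9): e=[16,22,2] → █
    (4,4)@(9, 9): e=[24,18,-2] → ·
    (1,5)@(3, 11): e=[-8,54,-6] → ·
    (2,5)@(5, 11): e=[0,50,-10] → ·  [on edge]
    (3,5)@(7, 11): e=[8,46,-14] → ·
    (3,6)@(7, 13): e=[0,70,-30] → ·  [on edge]
  covered (6 px):
    · · · · · · · ·
    · · · · · · · ·
    · · · · · · · ·
    █ █ █ · · · · ·
    · █ █ █ · · · ·
    · · · · · · · ·
    · · · · · · · ·
T1:
  2·area = 20
  edge (6, 2)→(12, 0): d=(6,-2) inclusive
  edge (12, 0)→(16, 2): d=(4,2) inclusive
  edge (16, 2)→(6, 2): d=(-10,0) inclusive
    (4,0)@(9, 1): e=[0,10,10] → █  [on edge]
    (5,0)@(11, 1): e=[4,6,10] → █
    (6,0)@(13, 1): e=[8,2,10] → █
    (7,0)@(15, 1): e=[12,-2,10] → ·
    (1,1)@(3, 3): e=[0,30,-10] → ·  [on edge]
    (4,1)@(9, 3): e=[12,18,-10] → ·
    (5,1)@(11, 3): e=[16,14,-10] → ·
    (6,1)@(13, 3): e=[20,10,-10] → ·
  covered (3 px):
    · · · · █ █ █ ·
    · · · · · · · ·
    · · · · · · · ·
    · · · · · · · ·
    · · · · · · · ·
    · · · · · · · ·
    · · · · · · · ·

Z-buffer (winner per pixel, '.' = empty):
  . . . . 1 1 1 .
  . . . . . . . .
  . . . . . . . .
  0 0 0 . . . . .
  . 0 0 0 . . . .
  . . . . . . . .
  . . . . . . . .

Answer: 0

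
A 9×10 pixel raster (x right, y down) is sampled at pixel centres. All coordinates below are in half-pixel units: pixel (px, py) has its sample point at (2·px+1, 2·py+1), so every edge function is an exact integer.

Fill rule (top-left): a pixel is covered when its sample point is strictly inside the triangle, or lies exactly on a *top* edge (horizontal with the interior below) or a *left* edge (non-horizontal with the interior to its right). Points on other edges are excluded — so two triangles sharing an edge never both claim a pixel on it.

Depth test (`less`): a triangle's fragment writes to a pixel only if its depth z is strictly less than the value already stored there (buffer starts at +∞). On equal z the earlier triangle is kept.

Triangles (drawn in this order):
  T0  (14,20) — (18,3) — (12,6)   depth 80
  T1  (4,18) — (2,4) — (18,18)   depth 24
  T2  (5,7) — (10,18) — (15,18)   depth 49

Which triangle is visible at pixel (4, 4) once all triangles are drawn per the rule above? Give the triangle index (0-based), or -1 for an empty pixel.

T0:
  2·area = 90  (B↔C swapped to make it positive)
  edge (14, 20)→(12, 6): d=(-2,-14) top-left  bias=+0
  edge (12, 6)→(18, 3): d=(6,-3) top-left  bias=+0
  edge (18, 3)→(14, 20): d=(-4,17) right/bottom  bias=-1
    (7,2)@(15, 5): e=[44,3,43] → X
    (8,2)@(17, 5): e=[72,9,9] → X
    (6,3)@(13, 7): e=[12,9,69] → X
    (6,4)@(13, 9): e=[8,21,61] → X
    (8,4)@(17, 9): e=[64,33,-7] → .
    (6,5)@(13, 11): e=[4,33,53] → X
    (8,5)@(17, 11): e=[60,45,-15] → .
    (6,6)@(13, 13): e=[0,45,45] → X  [on edge]
    (8,6)@(17, 13): e=[56,57,-23] → .
    (6,7)@(13, 15): e=[-4,57,37] → .
    (7,7)@(15, 15): e=[24,63,3] → X
    (8,7)@(17, 15): e=[52,69,-31] → .
  covered (12 px):
    . . . . . . . . .
    . . . . . . . . .
    . . . . . . . X X
    . . . . . . X X X
    . . . . . . X X .
    . . . . . . X X .
    . . . . . . X X .
    . . . . . . . X .
    . . . . . . . . .
    . . . . . . . . .
T1:
  2·area = 196
  edge (4, 18)→(2, 4): d=(-2,-14) top-left  bias=+0
  edge (2, 4)→(18, 18): d=(16,14) right/bottom  bias=-1
  edge (18, 18)→(4, 18): d=(-14,0) right/bottom  bias=-1
    (1,2)@(3, 5): e=[12,2,182] → X
    (2,2)@(5, 5): e=[40,-26,182] → .
    (1,3)@(3, 7): e=[8,34,154] → X
    (2,3)@(5, 7): e=[36,6,154] → X
    (3,3)@(7, 7): e=[64,-22,154] → .
    (1,4)@(3, 9): e=[4,66,126] → X
    (3,4)@(7, 9): e=[60,10,126] → X
    (4,4)@(9, 9): e=[88,-18,126] → .
    (1,5)@(3, 11): e=[0,98,98] → X  [on edge]
    (4,5)@(9, 11): e=[84,14,98] → X
    (5,5)@(11, 11): e=[112,-14,98] → .
    (1,6)@(3, 13): e=[-4,130,70] → .
  covered (25 px):
    . . . . . . . . .
    . . . . . . . . .
    . X . . . . . . .
    . X X . . . . . .
    . X X X . . . . .
    . X X X X . . . .
    . . X X X X . . .
    . . X X X X X . .
    . . X X X X X X .
    . . . . . . . . .
T2:
  2·area = 55  (B↔C swapped to make it positive)
  edge (5, 7)→(15, 18): d=(10,11) right/bottom  bias=-1
  edge (15, 18)→(10, 18): d=(-5,0) right/bottom  bias=-1
  edge (10, 18)→(5, 7): d=(-5,-11) top-left  bias=+0
    (2,3)@(5, 7): e=[0,55,0] → .  [on edge]
    (3,5)@(7, 11): e=[18,35,2] → X
    (4,5)@(9, 11): e=[-4,35,24] → .
    (3,6)@(7, 13): e=[38,25,-8] → .
    (4,6)@(9, 13): e=[16,25,14] → X
    (5,6)@(11, 13): e=[-6,25,36] → .
    (4,7)@(9, 15): e=[36,15,4] → X
    (5,7)@(11, 15): e=[14,15,26] → X
    (6,7)@(13, 15): e=[-8,15,48] → .
    (4,8)@(9, 17): e=[56,5,-6] → .
    (5,8)@(11, 17): e=[34,5,16] → X
    (6,8)@(13, 17): e=[12,5,38] → X
  covered (6 px):
    . . . . . . . . .
    . . . . . . . . .
    . . . . . . . . .
    . . . . . . . . .
    . . . . . . . . .
    . . . X . . . . .
    . . . . X . . . .
    . . . . X X . . .
    . . . . . X X . .
    . . . . . . . . .

Z-buffer (winner per pixel, '.' = empty):
  . . . . . . . . .
  . . . . . . . . .
  . 1 . . . . . 0 0
  . 1 1 . . . 0 0 0
  . 1 1 1 . . 0 0 .
  . 1 1 1 1 . 0 0 .
  . . 1 1 1 1 0 0 .
  . . 1 1 1 1 1 0 .
  . . 1 1 1 1 1 1 .
  . . . . . . . . .

Answer: -1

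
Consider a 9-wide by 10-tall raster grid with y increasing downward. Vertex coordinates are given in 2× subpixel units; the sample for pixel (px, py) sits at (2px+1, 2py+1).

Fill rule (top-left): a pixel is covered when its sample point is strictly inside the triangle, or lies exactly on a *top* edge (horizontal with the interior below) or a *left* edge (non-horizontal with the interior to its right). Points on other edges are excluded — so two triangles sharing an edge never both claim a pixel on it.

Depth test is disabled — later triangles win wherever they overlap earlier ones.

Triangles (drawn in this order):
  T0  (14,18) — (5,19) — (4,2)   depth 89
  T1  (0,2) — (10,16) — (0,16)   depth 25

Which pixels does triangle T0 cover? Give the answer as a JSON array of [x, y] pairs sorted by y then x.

T0:
  2·area = 154
  edge (14, 18)→(5, 19): d=(-9,1) right/bottom  bias=-1
  edge (5, 19)→(4, 2): d=(-1,-17) top-left  bias=+0
  edge (4, 2)→(14, 18): d=(10,16) right/bottom  bias=-1
    (2,2)@(5, 5): e=[126,14,14] → X
    (3,2)@(7, 5): e=[124,48,-18] → .
    (2,3)@(5, 7): e=[108,12,34] → X
    (3,3)@(7, 7): e=[106,46,2] → X
    (4,3)@(9, 7): e=[104,80,-30] → .
    (2,4)@(5, 9): e=[90,10,54] → X
    (4,4)@(9, 9): e=[86,78,-10] → .
    (2,5)@(5, 11): e=[72,8,74] → X
    (4,5)@(9, 11): e=[68,76,10] → X
    (5,5)@(11, 11): e=[66,110,-22] → .
    (2,6)@(5, 13): e=[54,6,94] → X
    (5,6)@(11, 13): e=[48,108,-2] → .
    (2,9)@(5, 19): e=[0,0,154] → .  [on edge]
  covered (20 px):
    . . . . . . . . .
    . . . . . . . . .
    . . X . . . . . .
    . . X X . . . . .
    . . X X . . . . .
    . . X X X . . . .
    . . X X X . . . .
    . . X X X X . . .
    . . X X X X X . .
    . . . . . . . . .
T1:
  2·area = 140
  edge (0, 2)→(10, 16): d=(10,14) right/bottom  bias=-1
  edge (10, 16)→(0, 16): d=(-10,0) right/bottom  bias=-1
  edge (0, 16)→(0, 2): d=(0,-14) top-left  bias=+0
    (0,2)@(1, 5): e=[16,110,14] → X
    (1,2)@(3, 5): e=[-12,110,42] → .
    (0,3)@(1, 7): e=[36,90,14] → X
    (1,3)@(3, 7): e=[8,90,42] → X
    (2,3)@(5, 7): e=[-20,90,70] → .
    (0,4)@(1, 9): e=[56,70,14] → X
    (2,4)@(5, 9): e=[0,70,70] → .  [on edge]
    (0,5)@(1, 11): e=[76,50,14] → X
    (2,5)@(5, 11): e=[20,50,70] → X
    (3,5)@(7, 11): e=[-8,50,98] → .
    (0,6)@(1, 13): e=[96,30,14] → X
    (3,6)@(7, 13): e=[12,30,98] → X
  covered (17 px):
    . . . . . . . . .
    . . . . . . . . .
    X . . . . . . . .
    X X . . . . . . .
    X X . . . . . . .
    X X X . . . . . .
    X X X X . . . . .
    X X X X X . . . .
    . . . . . . . . .
    . . . . . . . . .

Result: [[2,2],[2,3],[3,3],[2,4],[3,4],[2,5],[3,5],[4,5],[2,6],[3,6],[4,6],[2,7],[3,7],[4,7],[5,7],[2,8],[3,8],[4,8],[5,8],[6,8]]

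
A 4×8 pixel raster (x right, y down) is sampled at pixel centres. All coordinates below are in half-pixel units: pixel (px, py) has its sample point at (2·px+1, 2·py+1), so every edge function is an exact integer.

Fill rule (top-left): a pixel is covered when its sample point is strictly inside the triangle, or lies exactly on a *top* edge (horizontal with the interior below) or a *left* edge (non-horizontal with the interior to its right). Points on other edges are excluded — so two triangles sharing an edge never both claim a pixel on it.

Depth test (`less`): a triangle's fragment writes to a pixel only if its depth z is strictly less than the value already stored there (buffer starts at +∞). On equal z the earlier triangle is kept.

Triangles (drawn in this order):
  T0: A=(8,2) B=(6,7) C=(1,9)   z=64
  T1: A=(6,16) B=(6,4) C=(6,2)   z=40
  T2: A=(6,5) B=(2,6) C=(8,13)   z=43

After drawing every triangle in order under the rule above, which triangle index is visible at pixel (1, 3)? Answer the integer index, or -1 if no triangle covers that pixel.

T0:
  2·area = 21
  edge (8, 2)→(6, 7): d=(-2,5) right/bottom  bias=-1
  edge (6, 7)→(1, 9): d=(-5,2) right/bottom  bias=-1
  edge (1, 9)→(8, 2): d=(7,-7) top-left  bias=+0
    (3,1)@(7, 3): e=[3,18,0] → X  [on edge]
    (2,2)@(5, 5): e=[9,12,0] → X  [on edge]
    (3,2)@(7, 5): e=[-1,8,14] → .
    (1,3)@(3, 7): e=[15,6,0] → X  [on edge]
    (3,3)@(7, 7): e=[-5,-2,28] → .
    (0,4)@(1, 9): e=[21,0,0] → .  [on edge]
    (1,4)@(3, 9): e=[11,-4,14] → .
    (2,4)@(5, 9): e=[1,-8,28] → .
  covered (4 px):
    . . . .
    . . . X
    . . X .
    . X X .
    . . . .
    . . . .
    . . . .
    . . . .
T1:
  degenerate (2·area = 0) — covers nothing
T2:
  2·area = 34  (B↔C swapped to make it positive)
  edge (6, 5)→(8, 13): d=(2,8) right/bottom  bias=-1
  edge (8, 13)→(2, 6): d=(-6,-7) top-left  bias=+0
  edge (2, 6)→(6, 5): d=(4,-1) top-left  bias=+0
    (2,0)@(5, 1): e=[0,51,-17] → .  [on edge]
    (1,3)@(3, 7): e=[28,1,5] → X
    (2,3)@(5, 7): e=[12,15,7] → X
    (3,3)@(7, 7): e=[-4,29,9] → .
    (1,4)@(3, 9): e=[32,-11,13] → .
    (2,4)@(5, 9): e=[16,3,15] → X
    (3,4)@(7, 9): e=[0,17,17] → .  [on edge]
    (2,5)@(5, 11): e=[20,-9,23] → .
    (3,5)@(7, 11): e=[4,5,25] → X
    (3,6)@(7, 13): e=[8,-7,33] → .
  covered (4 px):
    . . . .
    . . . .
    . . . .
    . X X .
    . . X .
    . . . X
    . . . .
    . . . .

Z-buffer (winner per pixel, '.' = empty):
  . . . .
  . . . 0
  . . 0 .
  . 2 2 .
  . . 2 .
  . . . 2
  . . . .
  . . . .

Result: 2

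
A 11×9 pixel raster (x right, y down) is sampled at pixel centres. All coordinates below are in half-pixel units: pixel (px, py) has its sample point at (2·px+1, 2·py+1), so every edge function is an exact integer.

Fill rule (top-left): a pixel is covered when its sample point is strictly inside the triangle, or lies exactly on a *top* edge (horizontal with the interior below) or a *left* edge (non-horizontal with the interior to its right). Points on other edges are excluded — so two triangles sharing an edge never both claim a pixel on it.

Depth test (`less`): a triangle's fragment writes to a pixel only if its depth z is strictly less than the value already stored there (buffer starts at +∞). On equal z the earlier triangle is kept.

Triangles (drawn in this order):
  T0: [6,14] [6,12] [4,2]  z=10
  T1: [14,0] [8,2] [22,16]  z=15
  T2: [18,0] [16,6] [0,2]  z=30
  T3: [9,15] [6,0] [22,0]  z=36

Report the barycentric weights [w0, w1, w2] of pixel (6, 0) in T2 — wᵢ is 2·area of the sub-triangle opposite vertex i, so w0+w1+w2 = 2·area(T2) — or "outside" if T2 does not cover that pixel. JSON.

T0:
  2·area = 4  (B↔C swapped to make it positive)
  edge (6, 14)→(4, 2): d=(-2,-12) top-left  bias=+0
  edge (4, 2)→(6, 12): d=(2,10) right/bottom  bias=-1
  edge (6, 12)→(6, 14): d=(0,2) right/bottom  bias=-1
    (2,3)@(5, 7): e=[2,0,2] → .  [on edge]
    (3,8)@(7, 17): e=[6,0,-2] → .  [on edge]
  covered (0 px):
    . . . . . . . . . . .
    . . . . . . . . . . .
    . . . . . . . . . . .
    . . . . . . . . . . .
    . . . . . . . . . . .
    . . . . . . . . . . .
    . . . . . . . . . . .
    . . . . . . . . . . .
    . . . . . . . . . . .
T1:
  2·area = 112  (B↔C swapped to make it positive)
  edge (14, 0)→(22, 16): d=(8,16) right/bottom  bias=-1
  edge (22, 16)→(8, 2): d=(-14,-14) top-left  bias=+0
  edge (8, 2)→(14, 0): d=(6,-2) top-left  bias=+0
    (3,0)@(7, 1): e=[120,0,-8] → .  [on edge]
    (5,0)@(11, 1): e=[56,56,0] → X  [on edge]
    (6,0)@(13, 1): e=[24,84,4] → X
    (7,0)@(15, 1): e=[-8,112,8] → .
    (2,1)@(5, 3): e=[168,-56,0] → .  [on edge]
    (4,1)@(9, 3): e=[104,0,8] → X  [on edge]
    (7,1)@(15, 3): e=[8,84,20] → X
    (8,1)@(17, 3): e=[-24,112,24] → .
    (4,2)@(9, 5): e=[120,-28,20] → .
    (5,2)@(11, 5): e=[88,0,24] → X  [on edge]
    (8,2)@(17, 5): e=[-8,84,36] → .
    (5,3)@(11, 7): e=[104,-28,36] → .
    (6,3)@(13, 7): e=[72,0,40] → X  [on edge]
    (7,4)@(15, 9): e=[56,0,56] → X  [on edge]
    (8,5)@(17, 11): e=[40,0,72] → X  [on edge]
    (9,6)@(19, 13): e=[24,0,88] → X  [on edge]
    (10,7)@(21, 15): e=[8,0,104] → X  [on edge]
  covered (18 px):
    . . . . . X X . . . .
    . . . . X X X X . . .
    . . . . . X X X . . .
    . . . . . . X X X . .
    . . . . . . . X X . .
    . . . . . . . . X X .
    . . . . . . . . . X .
    . . . . . . . . . . X
    . . . . . . . . . . .
T2:
  2·area = 104
  edge (18, 0)→(16, 6): d=(-2,6) right/bottom  bias=-1
  edge (16, 6)→(0, 2): d=(-16,-4) top-left  bias=+0
  edge (0, 2)→(18, 0): d=(18,-2) top-left  bias=+0
    (4,0)@(9, 1): e=[52,52,0] → X  [on edge]
    (5,0)@(11, 1): e=[40,60,4] → X
    (6,0)@(13, 1): e=[28,68,8] → X
    (7,0)@(15, 1): e=[16,76,12] → X
    (8,0)@(17, 1): e=[4,84,16] → X
    (9,0)@(19, 1): e=[-8,92,20] → .
    (2,1)@(5, 3): e=[72,4,28] → X
    (3,1)@(7, 3): e=[60,12,32] → X
    (8,1)@(17, 3): e=[0,52,52] → .  [on edge]
    (2,2)@(5, 5): e=[68,-28,64] → .
    (3,2)@(7, 5): e=[56,-20,68] → .
    (4,2)@(9, 5): e=[44,-12,72] → .
    (7,4)@(15, 9): e=[0,-52,156] → .  [on edge]
    (6,7)@(13, 15): e=[0,-156,260] → .  [on edge]
  covered (13 px):
    . . . . X X X X X . .
    . . X X X X X X . . .
    . . . . . . X X . . .
    . . . . . . . . . . .
    . . . . . . . . . . .
    . . . . . . . . . . .
    . . . . . . . . . . .
    . . . . . . . . . . .
    . . . . . . . . . . .
T3:
  2·area = 240
  edge (9, 15)→(6, 0): d=(-3,-15) top-left  bias=+0
  edge (6, 0)→(22, 0): d=(16,0) top-left  bias=+0
  edge (22, 0)→(9, 15): d=(-13,15) right/bottom  bias=-1
    (3,0)@(7, 1): e=[12,16,212] → X
    (4,0)@(9, 1): e=[42,16,182] → X
    (5,0)@(11, 1): e=[72,16,152] → X
    (6,0)@(13, 1): e=[102,16,122] → X
    (7,0)@(15, 1): e=[132,16,92] → X
    (8,0)@(17, 1): e=[162,16,62] → X
    (9,0)@(19, 1): e=[192,16,32] → X
    (10,0)@(21, 1): e=[222,16,2] → X
    (3,1)@(7, 3): e=[6,48,186] → X
    (10,1)@(21, 3): e=[216,48,-24] → .
    (3,2)@(7, 5): e=[0,80,160] → X  [on edge]
    (9,2)@(19, 5): e=[180,80,-20] → .
    (4,7)@(9, 15): e=[0,240,0] → .  [on edge]
  covered (31 px):
    . . . X X X X X X X X
    . . . X X X X X X X .
    . . . X X X X X X . .
    . . . . X X X X . . .
    . . . . X X X . . . .
    . . . . X X . . . . .
    . . . . X . . . . . .
    . . . . . . . . . . .
    . . . . . . . . . . .

Result: [68,8,28]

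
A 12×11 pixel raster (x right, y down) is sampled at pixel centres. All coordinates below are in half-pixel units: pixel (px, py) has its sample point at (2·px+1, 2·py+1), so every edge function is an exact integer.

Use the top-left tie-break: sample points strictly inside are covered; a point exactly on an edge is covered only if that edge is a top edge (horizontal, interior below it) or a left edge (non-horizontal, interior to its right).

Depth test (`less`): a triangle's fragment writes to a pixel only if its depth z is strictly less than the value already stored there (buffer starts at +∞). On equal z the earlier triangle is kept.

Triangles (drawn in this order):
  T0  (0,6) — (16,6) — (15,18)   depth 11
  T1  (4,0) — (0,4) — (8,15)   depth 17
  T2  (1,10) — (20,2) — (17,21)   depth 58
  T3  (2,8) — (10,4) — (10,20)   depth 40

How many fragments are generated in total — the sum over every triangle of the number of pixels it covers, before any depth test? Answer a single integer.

T0:
  2·area = 192
  edge (0, 6)→(16, 6): d=(16,0) top-left  bias=+0
  edge (16, 6)→(15, 18): d=(-1,12) right/bottom  bias=-1
  edge (15, 18)→(0, 6): d=(-15,-12) top-left  bias=+0
    (1,3)@(3, 7): e=[16,155,21] → #
    (2,3)@(5, 7): e=[16,131,45] → #
    (3,3)@(7, 7): e=[16,107,69] → #
    (4,3)@(9, 7): e=[16,83,93] → #
    (5,3)@(11, 7): e=[16,59,117] → #
    (6,3)@(13, 7): e=[16,35,141] → #
    (7,3)@(15, 7): e=[16,11,165] → #
    (8,3)@(17, 7): e=[16,-13,189] → ·
    (1,4)@(3, 9): e=[48,153,-9] → ·
    (2,4)@(5, 9): e=[48,129,15] → #
    (8,4)@(17, 9): e=[48,-15,159] → ·
    (2,5)@(5, 11): e=[80,127,-15] → ·
  covered (25 px):
    · · · · · · · · · · · ·
    · · · · · · · · · · · ·
    · · · · · · · · · · · ·
    · # # # # # # # · · · ·
    · · # # # # # # · · · ·
    · · · # # # # # · · · ·
    · · · · # # # # · · · ·
    · · · · · · # # · · · ·
    · · · · · · · # · · · ·
    · · · · · · · · · · · ·
    · · · · · · · · · · · ·
T1:
  2·area = 76  (B↔C swapped to make it positive)
  edge (4, 0)→(8, 15): d=(4,15) right/bottom  bias=-1
  edge (8, 15)→(0, 4): d=(-8,-11) top-left  bias=+0
  edge (0, 4)→(4, 0): d=(4,-4) top-left  bias=+0
    (1,0)@(3, 1): e=[19,57,0] → #  [on edge]
    (2,0)@(5, 1): e=[-11,79,8] → ·
    (0,1)@(1, 3): e=[57,19,0] → #  [on edge]
    (2,1)@(5, 3): e=[-3,63,16] → ·
    (0,2)@(1, 5): e=[65,3,8] → #
    (2,2)@(5, 5): e=[5,47,24] → #
    (3,2)@(7, 5): e=[-25,69,32] → ·
    (0,3)@(1, 7): e=[73,-13,16] → ·
    (1,3)@(3, 7): e=[43,9,24] → #
    (3,3)@(7, 7): e=[-17,53,40] → ·
    (1,4)@(3, 9): e=[51,-7,32] → ·
    (2,4)@(5, 9): e=[21,15,40] → #
  covered (10 px):
    · # · · · · · · · · · ·
    # # · · · · · · · · · ·
    # # # · · · · · · · · ·
    · # # · · · · · · · · ·
    · · # · · · · · · · · ·
    · · · · · · · · · · · ·
    · · · # · · · · · · · ·
    · · · · · · · · · · · ·
    · · · · · · · · · · · ·
    · · · · · · · · · · · ·
    · · · · · · · · · · · ·
T2:
  2·area = 337
  edge (1, 10)→(20, 2): d=(19,-8) top-left  bias=+0
  edge (20, 2)→(17, 21): d=(-3,19) right/bottom  bias=-1
  edge (17, 21)→(1, 10): d=(-16,-11) top-left  bias=+0
    (9,1)@(19, 3): e=[11,16,310] → #
    (10,1)@(21, 3): e=[27,-22,332] → ·
    (6,2)@(13, 5): e=[1,124,212] → #
    (7,2)@(15, 5): e=[17,86,234] → #
    (8,2)@(17, 5): e=[33,48,256] → #
    (10,2)@(21, 5): e=[65,-28,300] → ·
    (4,3)@(9, 7): e=[7,194,136] → #
    (5,3)@(11, 7): e=[23,156,158] → #
    (10,3)@(21, 7): e=[103,-34,268] → ·
    (2,4)@(5, 9): e=[13,264,60] → #
    (3,4)@(7, 9): e=[29,226,82] → #
    (9,4)@(19, 9): e=[125,-2,214] → ·
    (8,10)@(17, 21): e=[337,0,0] → ·  [on edge]
  covered (42 px):
    · · · · · · · · · · · ·
    · · · · · · · · · # · ·
    · · · · · · # # # # · ·
    · · · · # # # # # # · ·
    · · # # # # # # # · · ·
    · # # # # # # # # · · ·
    · · · # # # # # # · · ·
    · · · · # # # # # · · ·
    · · · · · · # # # · · ·
    · · · · · · · # # · · ·
    · · · · · · · · · · · ·
T3:
  2·area = 128
  edge (2, 8)→(10, 4): d=(8,-4) top-left  bias=+0
  edge (10, 4)→(10, 20): d=(0,16) right/bottom  bias=-1
  edge (10, 20)→(2, 8): d=(-8,-12) top-left  bias=+0
    (4,2)@(9, 5): e=[4,16,108] → #
    (5,2)@(11, 5): e=[12,-16,132] → ·
    (2,3)@(5, 7): e=[4,80,44] → #
    (3,3)@(7, 7): e=[12,48,68] → #
    (5,3)@(11, 7): e=[28,-16,116] → ·
    (1,4)@(3, 9): e=[12,112,4] → #
    (5,4)@(11, 9): e=[44,-16,100] → ·
    (1,5)@(3, 11): e=[28,112,-12] → ·
    (2,5)@(5, 11): e=[36,80,12] → #
    (5,5)@(11, 11): e=[60,-16,84] → ·
    (2,6)@(5, 13): e=[52,80,-4] → ·
    (3,6)@(7, 13): e=[60,48,20] → #
  covered (16 px):
    · · · · · · · · · · · ·
    · · · · · · · · · · · ·
    · · · · # · · · · · · ·
    · · # # # · · · · · · ·
    · # # # # · · · · · · ·
    · · # # # · · · · · · ·
    · · · # # · · · · · · ·
    · · · # # · · · · · · ·
    · · · · # · · · · · · ·
    · · · · · · · · · · · ·
    · · · · · · · · · · · ·

Final: 93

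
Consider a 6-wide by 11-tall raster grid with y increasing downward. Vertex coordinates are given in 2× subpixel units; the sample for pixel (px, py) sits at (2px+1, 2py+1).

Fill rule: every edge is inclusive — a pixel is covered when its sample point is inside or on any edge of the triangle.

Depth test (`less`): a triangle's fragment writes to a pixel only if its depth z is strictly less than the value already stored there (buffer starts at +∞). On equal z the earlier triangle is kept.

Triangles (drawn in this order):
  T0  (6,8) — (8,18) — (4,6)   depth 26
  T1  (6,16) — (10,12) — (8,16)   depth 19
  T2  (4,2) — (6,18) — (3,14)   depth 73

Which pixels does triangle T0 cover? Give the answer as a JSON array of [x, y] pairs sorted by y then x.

T0:
  2·area = 16
  edge (6, 8)→(8, 18): d=(2,10) inclusive
  edge (8, 18)→(4, 6): d=(-4,-12) inclusive
  edge (4, 6)→(6, 8): d=(2,2) inclusive
    (0,1)@(1, 3): e=[40,-24,0] → .  [on edge]
    (1,1)@(3, 3): e=[20,0,-4] → .  [on edge]
    (2,1)@(5, 3): e=[0,24,-8] → .  [on edge]
    (1,2)@(3, 5): e=[24,-8,0] → .  [on edge]
    (2,3)@(5, 7): e=[8,8,0] → X  [on edge]
    (3,3)@(7, 7): e=[-12,32,-4] → .
    (2,4)@(5, 9): e=[12,0,4] → X  [on edge]
    (3,4)@(7, 9): e=[-8,24,0] → .  [on edge]
    (2,5)@(5, 11): e=[16,-8,8] → .
    (4,5)@(9, 11): e=[-24,40,0] → .  [on edge]
    (3,6)@(7, 13): e=[0,8,8] → X  [on edge]
    (4,6)@(9, 13): e=[-20,32,4] → .
    (5,6)@(11, 13): e=[-40,56,0] → .  [on edge]
    (3,7)@(7, 15): e=[4,0,12] → X  [on edge]
    (4,10)@(9, 21): e=[-4,0,20] → .  [on edge]
  covered (4 px):
    . . . . . .
    . . . . . .
    . . . . . .
    . . X . . .
    . . X . . .
    . . . . . .
    . . . X . .
    . . . X . .
    . . . . . .
    . . . . . .
    . . . . . .
T1:
  2·area = 8
  edge (6, 16)→(10, 12): d=(4,-4) inclusive
  edge (10, 12)→(8, 16): d=(-2,4) inclusive
  edge (8, 16)→(6, 16): d=(-2,0) inclusive
    (5,5)@(11, 11): e=[0,-2,10] → .  [on edge]
    (4,6)@(9, 13): e=[0,2,6] → X  [on edge]
    (5,6)@(11, 13): e=[8,-6,6] → .
    (3,7)@(7, 15): e=[0,6,2] → X  [on edge]
    (4,7)@(9, 15): e=[8,-2,2] → .
    (2,8)@(5, 17): e=[0,10,-2] → .  [on edge]
    (3,8)@(7, 17): e=[8,2,-2] → .
    (1,9)@(3, 19): e=[0,14,-6] → .  [on edge]
    (0,10)@(1, 21): e=[0,18,-10] → .  [on edge]
  covered (2 px):
    . . . . . .
    . . . . . .
    . . . . . .
    . . . . . .
    . . . . . .
    . . . . . .
    . . . . X .
    . . . X . .
    . . . . . .
    . . . . . .
    . . . . . .
T2:
  2·area = 40
  edge (4, 2)→(6, 18): d=(2,16) inclusive
  edge (6, 18)→(3, 14): d=(-3,-4) inclusive
  edge (3, 14)→(4, 2): d=(1,-12) inclusive
    (2,5)@(5, 11): e=[2,17,21] → X
    (3,5)@(7, 11): e=[-30,25,45] → .
    (2,6)@(5, 13): e=[6,11,23] → X
    (3,6)@(7, 13): e=[-26,19,47] → .
    (2,7)@(5, 15): e=[10,5,25] → X
    (3,7)@(7, 15): e=[-22,13,49] → .
    (2,8)@(5, 17): e=[14,-1,27] → .
  covered (3 px):
    . . . . . .
    . . . . . .
    . . . . . .
    . . . . . .
    . . . . . .
    . . X . . .
    . . X . . .
    . . X . . .
    . . . . . .
    . . . . . .
    . . . . . .

Answer: [[2,3],[2,4],[3,6],[3,7]]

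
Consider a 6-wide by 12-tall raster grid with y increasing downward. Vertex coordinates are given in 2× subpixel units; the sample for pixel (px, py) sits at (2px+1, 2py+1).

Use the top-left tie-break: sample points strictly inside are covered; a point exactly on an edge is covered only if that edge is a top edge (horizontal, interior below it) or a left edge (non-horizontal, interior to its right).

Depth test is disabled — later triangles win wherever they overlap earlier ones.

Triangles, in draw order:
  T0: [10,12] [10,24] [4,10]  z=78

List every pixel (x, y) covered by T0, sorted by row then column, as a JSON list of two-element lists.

T0:
  2·area = 72
  edge (10, 12)→(10, 24): d=(0,12) right/bottom  bias=-1
  edge (10, 24)→(4, 10): d=(-6,-14) top-left  bias=+0
  edge (4, 10)→(10, 12): d=(6,2) right/bottom  bias=-1
    (0,1)@(1, 3): e=[108,0,-36] → ·  [on edge]
    (0,4)@(1, 9): e=[108,-36,0] → ·  [on edge]
    (2,5)@(5, 11): e=[60,8,4] → █
    (3,5)@(7, 11): e=[36,36,0] → ·  [on edge]
    (2,6)@(5, 13): e=[60,-4,16] → ·
    (3,6)@(7, 13): e=[36,24,12] → █
    (4,6)@(9, 13): e=[12,52,8] → █
    (5,6)@(11, 13): e=[-12,80,4] → ·
    (3,7)@(7, 15): e=[36,12,24] → █
    (5,7)@(11, 15): e=[-12,68,16] → ·
    (3,8)@(7, 17): e=[36,0,36] → █  [on edge]
    (5,8)@(11, 17): e=[-12,56,28] → ·
  covered (9 px):
    · · · · · ·
    · · · · · ·
    · · · · · ·
    · · · · · ·
    · · · · · ·
    · · █ · · ·
    · · · █ █ ·
    · · · █ █ ·
    · · · █ █ ·
    · · · · █ ·
    · · · · █ ·
    · · · · · ·

Final: [[2,5],[3,6],[4,6],[3,7],[4,7],[3,8],[4,8],[4,9],[4,10]]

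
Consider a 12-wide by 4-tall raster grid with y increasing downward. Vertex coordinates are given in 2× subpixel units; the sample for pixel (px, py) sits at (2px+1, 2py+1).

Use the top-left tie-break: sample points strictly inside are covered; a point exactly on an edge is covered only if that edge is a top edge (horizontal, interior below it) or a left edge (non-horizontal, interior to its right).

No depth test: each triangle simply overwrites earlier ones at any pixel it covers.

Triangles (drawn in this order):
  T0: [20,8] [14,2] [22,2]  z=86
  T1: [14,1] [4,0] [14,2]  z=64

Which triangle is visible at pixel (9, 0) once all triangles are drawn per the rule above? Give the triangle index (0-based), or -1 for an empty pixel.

T0:
  2·area = 48
  edge (20, 8)→(14, 2): d=(-6,-6) top-left  bias=+0
  edge (14, 2)→(22, 2): d=(8,0) top-left  bias=+0
  edge (22, 2)→(20, 8): d=(-2,6) right/bottom  bias=-1
    (6,0)@(13, 1): e=[0,-8,56] → .  [on edge]
    (7,1)@(15, 3): e=[0,8,40] → X  [on edge]
    (8,1)@(17, 3): e=[12,8,28] → X
    (9,1)@(19, 3): e=[24,8,16] → X
    (10,1)@(21, 3): e=[36,8,4] → X
    (11,1)@(23, 3): e=[48,8,-8] → .
    (7,2)@(15, 5): e=[-12,24,36] → .
    (8,2)@(17, 5): e=[0,24,24] → X  [on edge]
    (10,2)@(21, 5): e=[24,24,0] → .  [on edge]
    (8,3)@(17, 7): e=[-12,40,20] → .
    (9,3)@(19, 7): e=[0,40,8] → X  [on edge]
    (10,3)@(21, 7): e=[12,40,-4] → .
  covered (7 px):
    . . . . . . . . . . . .
    . . . . . . . X X X X .
    . . . . . . . . X X . .
    . . . . . . . . . X . .
T1:
  2·area = 10  (B↔C swapped to make it positive)
  edge (14, 1)→(14, 2): d=(0,1) right/bottom  bias=-1
  edge (14, 2)→(4, 0): d=(-10,-2) top-left  bias=+0
  edge (4, 0)→(14, 1): d=(10,1) right/bottom  bias=-1
    (4,0)@(9, 1): e=[5,0,5] → X  [on edge]
    (5,0)@(11, 1): e=[3,4,3] → X
    (6,0)@(13, 1): e=[1,8,1] → X
    (7,0)@(15, 1): e=[-1,12,-1] → .
    (4,1)@(9, 3): e=[5,-20,25] → .
    (5,1)@(11, 3): e=[3,-16,23] → .
    (6,1)@(13, 3): e=[1,-12,21] → .
    (9,1)@(19, 3): e=[-5,0,15] → .  [on edge]
  covered (3 px):
    . . . . X X X . . . . .
    . . . . . . . . . . . .
    . . . . . . . . . . . .
    . . . . . . . . . . . .

Z-buffer (winner per pixel, '.' = empty):
  . . . . 1 1 1 . . . . .
  . . . . . . . 0 0 0 0 .
  . . . . . . . . 0 0 . .
  . . . . . . . . . 0 . .

Answer: -1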